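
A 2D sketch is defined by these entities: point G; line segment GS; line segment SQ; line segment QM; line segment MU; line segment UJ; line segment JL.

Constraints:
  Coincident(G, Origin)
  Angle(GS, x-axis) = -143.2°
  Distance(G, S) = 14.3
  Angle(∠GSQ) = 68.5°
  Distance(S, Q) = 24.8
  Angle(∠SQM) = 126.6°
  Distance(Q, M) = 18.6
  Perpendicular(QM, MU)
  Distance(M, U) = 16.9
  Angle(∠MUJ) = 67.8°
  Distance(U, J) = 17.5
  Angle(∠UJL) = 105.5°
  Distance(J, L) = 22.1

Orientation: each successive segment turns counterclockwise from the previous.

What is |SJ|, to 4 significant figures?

19.69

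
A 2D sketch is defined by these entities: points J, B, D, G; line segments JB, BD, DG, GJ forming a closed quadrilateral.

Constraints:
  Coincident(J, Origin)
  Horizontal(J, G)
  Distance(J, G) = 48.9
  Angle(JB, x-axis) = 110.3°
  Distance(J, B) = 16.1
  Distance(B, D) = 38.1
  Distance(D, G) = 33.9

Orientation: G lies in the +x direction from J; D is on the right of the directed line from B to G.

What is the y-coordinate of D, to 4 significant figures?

-14.58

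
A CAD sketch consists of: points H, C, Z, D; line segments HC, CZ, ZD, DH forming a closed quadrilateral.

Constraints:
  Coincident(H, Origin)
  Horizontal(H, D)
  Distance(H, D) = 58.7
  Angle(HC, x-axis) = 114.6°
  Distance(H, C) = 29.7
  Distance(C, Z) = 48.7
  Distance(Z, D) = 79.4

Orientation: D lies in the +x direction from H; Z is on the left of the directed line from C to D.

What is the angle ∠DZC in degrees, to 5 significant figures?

68.002°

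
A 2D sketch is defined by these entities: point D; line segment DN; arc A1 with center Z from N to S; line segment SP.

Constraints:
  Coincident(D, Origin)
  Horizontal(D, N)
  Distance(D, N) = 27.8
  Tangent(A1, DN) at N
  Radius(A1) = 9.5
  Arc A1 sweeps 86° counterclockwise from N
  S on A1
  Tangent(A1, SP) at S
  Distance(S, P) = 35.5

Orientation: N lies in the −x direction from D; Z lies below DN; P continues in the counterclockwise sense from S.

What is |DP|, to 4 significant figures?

59.48

D is at the origin; D and N share the same y with |DN| = 27.8 and N on the −x side, so N = (-27.80, 0.000). Tangency of A1 to DN means the radius ZN is perpendicular to DN, so Z = N + (0, -9.5) = (-27.80, -9.500). On A1, N sits at bearing 90° from Z; an 86° counterclockwise sweep puts S at bearing 176°, so S = Z + 9.5·(cos 176°, sin 176°) = (-37.28, -8.837). A1 meets SP tangentially, so ZS is at right angles to SP, so SP runs along (−sin 176°, cos 176°); with |SP| = 35.5, P = (-39.75, -44.25). Then |DP| = |P − D| = 59.48.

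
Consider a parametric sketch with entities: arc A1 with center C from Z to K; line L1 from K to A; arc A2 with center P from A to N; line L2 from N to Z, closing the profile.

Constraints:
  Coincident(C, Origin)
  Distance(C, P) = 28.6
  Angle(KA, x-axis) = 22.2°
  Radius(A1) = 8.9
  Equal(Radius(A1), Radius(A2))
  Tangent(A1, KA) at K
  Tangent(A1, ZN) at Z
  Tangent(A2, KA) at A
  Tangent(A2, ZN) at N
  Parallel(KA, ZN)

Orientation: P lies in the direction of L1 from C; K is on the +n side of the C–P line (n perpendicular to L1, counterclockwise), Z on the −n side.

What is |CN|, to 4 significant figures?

29.95

Tangency of A1 to both parallel lines with radius 8.9 puts K and Z at C ± 8.9·n: K = (-3.363, 8.240), Z = (3.363, -8.240). Equal radii place A and N the same way about P: A = P + 8.9·n = (23.12, 19.05), N = P − 8.9·n = (29.84, 2.566). Then |CN| = |N − C| = 29.95.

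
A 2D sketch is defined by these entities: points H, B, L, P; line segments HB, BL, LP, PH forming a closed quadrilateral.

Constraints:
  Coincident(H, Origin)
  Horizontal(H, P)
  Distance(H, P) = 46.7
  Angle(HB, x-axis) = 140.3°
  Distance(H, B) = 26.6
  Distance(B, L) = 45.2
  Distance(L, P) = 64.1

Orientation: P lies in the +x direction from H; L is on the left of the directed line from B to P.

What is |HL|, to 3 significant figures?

52.3

Checks: |BL| = 45.20 ✓; |LP| = 64.10 ✓.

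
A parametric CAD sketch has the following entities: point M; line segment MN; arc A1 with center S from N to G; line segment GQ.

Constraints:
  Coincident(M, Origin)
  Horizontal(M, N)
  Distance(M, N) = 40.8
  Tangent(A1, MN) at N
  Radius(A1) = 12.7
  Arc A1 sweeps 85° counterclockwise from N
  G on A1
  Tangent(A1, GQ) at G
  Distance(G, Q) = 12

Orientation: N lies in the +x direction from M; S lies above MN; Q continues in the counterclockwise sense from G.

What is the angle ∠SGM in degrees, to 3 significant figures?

17.2°

Since A1 is tangent to MN there, SN ⟂ MN, so S = N + (0, 12.7) = (40.8, 12.7). On A1, N sits at bearing -90° from S; an 85° counterclockwise sweep puts G at bearing -5°, so G = S + 12.7·(cos -5°, sin -5°) = (53.5, 11.6). Then cos ∠SGM = GS·GM / (|GS||GM|), giving 17.2°.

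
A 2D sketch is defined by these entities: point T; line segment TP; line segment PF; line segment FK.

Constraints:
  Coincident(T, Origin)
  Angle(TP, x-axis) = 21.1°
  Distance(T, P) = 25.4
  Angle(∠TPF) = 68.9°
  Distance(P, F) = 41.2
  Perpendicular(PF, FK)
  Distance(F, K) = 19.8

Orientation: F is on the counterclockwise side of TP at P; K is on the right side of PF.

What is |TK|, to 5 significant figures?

54.033

T is at the origin; TP runs at 21.1° with length 25.4, so P = 25.4·(cos 21.1°, sin 21.1°) = (23.697, 9.1439). ∠TPF = 68.9°, so PF runs at 21.1° + (180° − 68.9°) = 132.20° from the x-axis; with |PF| = 41.2, F = P + 41.2·(cos 132.20°, sin 132.20°) = (-3.9779, 39.665). The perpendicularity gives FK at right angles to PF; with |FK| = 19.8 on the right of PF, K = F + 19.8·(0.74080, 0.67172) = (10.690, 52.965). Then |TK| = |K − T| = 54.033.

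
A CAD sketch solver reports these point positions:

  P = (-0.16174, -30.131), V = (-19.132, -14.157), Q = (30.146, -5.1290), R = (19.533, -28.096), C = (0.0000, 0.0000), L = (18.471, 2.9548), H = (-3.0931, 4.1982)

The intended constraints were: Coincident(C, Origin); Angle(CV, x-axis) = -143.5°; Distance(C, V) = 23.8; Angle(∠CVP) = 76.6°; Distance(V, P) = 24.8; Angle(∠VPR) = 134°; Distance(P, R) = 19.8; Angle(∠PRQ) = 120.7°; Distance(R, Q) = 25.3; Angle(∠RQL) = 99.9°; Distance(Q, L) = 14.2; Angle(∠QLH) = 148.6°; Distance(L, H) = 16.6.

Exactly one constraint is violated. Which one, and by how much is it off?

Distance(L, H) = 16.6 — off by 5.00.

C = (0.00, 0.00) ✓; CV at -143.5° ✓; |CV| = 23.80 ✓; ∠CVP = 76.60° ✓; |VP| = 24.80 ✓; ∠VPR = 134.0° ✓; |PR| = 19.80 ✓; ∠PRQ = 120.7° ✓; |RQ| = 25.30 ✓; ∠RQL = 99.90° ✓; |QL| = 14.20 ✓; ∠QLH = 148.6° ✓; |LH| = 21.60 ✗.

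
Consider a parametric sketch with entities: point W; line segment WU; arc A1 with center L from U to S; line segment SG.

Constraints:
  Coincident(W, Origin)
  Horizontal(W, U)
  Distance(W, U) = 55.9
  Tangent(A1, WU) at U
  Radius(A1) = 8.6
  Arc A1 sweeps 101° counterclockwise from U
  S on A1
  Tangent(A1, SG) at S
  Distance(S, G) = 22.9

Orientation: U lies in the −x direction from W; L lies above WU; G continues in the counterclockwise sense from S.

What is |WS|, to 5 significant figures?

48.550

The tangent condition forces LU to be normal to WU, so L = U + (0, 8.6) = (-55.900, 8.6000). On A1, U sits at bearing -90° from L; a 101° counterclockwise sweep puts S at bearing 11°, so S = L + 8.6·(cos 11°, sin 11°) = (-47.458, 10.241). Then |WS| = |S − W| = 48.550.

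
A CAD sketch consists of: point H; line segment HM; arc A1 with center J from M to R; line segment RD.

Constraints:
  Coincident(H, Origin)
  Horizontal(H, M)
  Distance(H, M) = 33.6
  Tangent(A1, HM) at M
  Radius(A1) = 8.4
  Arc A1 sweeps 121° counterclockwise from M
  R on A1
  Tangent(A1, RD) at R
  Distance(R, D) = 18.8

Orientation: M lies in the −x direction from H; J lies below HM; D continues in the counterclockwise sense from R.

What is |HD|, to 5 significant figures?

42.428

H is at the origin; HM is horizontal with |HM| = 33.6 and M on the −x side, so M = (-33.600, 0.0000). The tangent condition forces JM to be normal to HM, so J = M + (0, -8.4) = (-33.600, -8.4000). On A1, M sits at bearing 90° from J; a 121° counterclockwise sweep puts R at bearing 211°, so R = J + 8.4·(cos 211°, sin 211°) = (-40.800, -12.726). The tangent condition forces JR to be normal to RD, so RD runs along (−sin 211°, cos 211°); with |RD| = 18.8, D = (-31.117, -28.841). Then |HD| = |D − H| = 42.428.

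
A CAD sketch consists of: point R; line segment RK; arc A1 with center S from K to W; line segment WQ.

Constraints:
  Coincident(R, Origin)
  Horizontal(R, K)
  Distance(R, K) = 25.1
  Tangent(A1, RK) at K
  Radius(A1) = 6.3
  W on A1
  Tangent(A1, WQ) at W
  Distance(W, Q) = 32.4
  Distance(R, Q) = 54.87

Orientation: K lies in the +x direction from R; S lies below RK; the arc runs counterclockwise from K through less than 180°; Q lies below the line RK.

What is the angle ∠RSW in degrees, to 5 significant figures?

58.110°

Checks: |SW| = 6.300 ✓; ∠(SW, WQ) = 90.00° ✓; |WQ| = 32.40 ✓; |RQ| = 54.87 ✓.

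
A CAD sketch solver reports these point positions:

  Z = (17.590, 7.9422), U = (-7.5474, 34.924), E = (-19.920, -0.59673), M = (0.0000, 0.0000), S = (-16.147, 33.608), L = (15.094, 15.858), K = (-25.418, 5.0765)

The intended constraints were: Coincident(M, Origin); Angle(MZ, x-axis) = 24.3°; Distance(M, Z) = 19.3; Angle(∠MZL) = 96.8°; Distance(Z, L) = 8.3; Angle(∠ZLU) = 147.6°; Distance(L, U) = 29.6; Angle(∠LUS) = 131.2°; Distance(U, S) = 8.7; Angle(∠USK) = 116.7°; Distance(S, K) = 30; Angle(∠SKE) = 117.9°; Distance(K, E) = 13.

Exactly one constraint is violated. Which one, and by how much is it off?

Distance(K, E) = 13 — off by 5.10.

M = (0.00, 0.00) ✓; MZ at 24.30° ✓; |MZ| = 19.30 ✓; ∠MZL = 96.80° ✓; |ZL| = 8.300 ✓; ∠ZLU = 147.6° ✓; |LU| = 29.60 ✓; ∠LUS = 131.2° ✓; |US| = 8.700 ✓; ∠USK = 116.7° ✓; |SK| = 30.00 ✓; ∠SKE = 117.9° ✓; |KE| = 7.900 ✗.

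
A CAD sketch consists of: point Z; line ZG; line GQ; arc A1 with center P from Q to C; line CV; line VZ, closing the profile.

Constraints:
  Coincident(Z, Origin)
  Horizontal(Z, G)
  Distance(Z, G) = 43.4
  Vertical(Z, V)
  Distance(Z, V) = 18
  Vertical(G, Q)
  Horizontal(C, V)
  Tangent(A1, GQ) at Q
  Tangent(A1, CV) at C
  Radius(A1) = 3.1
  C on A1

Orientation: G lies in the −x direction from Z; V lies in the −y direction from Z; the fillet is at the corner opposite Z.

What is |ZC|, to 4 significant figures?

44.14

The virtual corner opposite Z is at (-43.40, -18.00). Tangency of A1 to GQ means the radius PQ is perpendicular to GQ and since A1 is tangent to CV there, PC ⟂ CV, with radius 3.1, so the center P sits 3.1 in from both sides at P = (-40.30, -14.90). That places the tangent points at Q = (-43.40, -14.90) on GQ and C = (-40.30, -18.00) on CV. Then |ZC| = |C − Z| = 44.14.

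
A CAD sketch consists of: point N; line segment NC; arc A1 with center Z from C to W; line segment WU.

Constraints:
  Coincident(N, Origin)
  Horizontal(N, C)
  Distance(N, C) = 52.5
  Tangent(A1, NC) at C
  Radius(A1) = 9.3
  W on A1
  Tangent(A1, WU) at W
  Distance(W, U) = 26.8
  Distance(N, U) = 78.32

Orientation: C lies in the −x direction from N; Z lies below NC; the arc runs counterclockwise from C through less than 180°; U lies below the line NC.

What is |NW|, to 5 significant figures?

61.074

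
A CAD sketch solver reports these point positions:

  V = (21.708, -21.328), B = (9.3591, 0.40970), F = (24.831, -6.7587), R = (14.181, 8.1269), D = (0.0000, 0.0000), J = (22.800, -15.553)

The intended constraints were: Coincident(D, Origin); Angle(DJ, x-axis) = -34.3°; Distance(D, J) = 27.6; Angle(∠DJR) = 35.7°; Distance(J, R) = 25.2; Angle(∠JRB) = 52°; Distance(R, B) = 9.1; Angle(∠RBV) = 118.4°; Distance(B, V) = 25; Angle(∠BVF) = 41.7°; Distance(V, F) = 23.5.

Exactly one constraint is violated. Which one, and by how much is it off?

Distance(V, F) = 23.5 — off by 8.60.

D = (0.00, 0.00) ✓; DJ at -34.30° ✓; |DJ| = 27.60 ✓; ∠DJR = 35.70° ✓; |JR| = 25.20 ✓; ∠JRB = 52.00° ✓; |RB| = 9.100 ✓; ∠RBV = 118.4° ✓; |BV| = 25.00 ✓; ∠BVF = 41.70° ✓; |VF| = 14.90 ✗.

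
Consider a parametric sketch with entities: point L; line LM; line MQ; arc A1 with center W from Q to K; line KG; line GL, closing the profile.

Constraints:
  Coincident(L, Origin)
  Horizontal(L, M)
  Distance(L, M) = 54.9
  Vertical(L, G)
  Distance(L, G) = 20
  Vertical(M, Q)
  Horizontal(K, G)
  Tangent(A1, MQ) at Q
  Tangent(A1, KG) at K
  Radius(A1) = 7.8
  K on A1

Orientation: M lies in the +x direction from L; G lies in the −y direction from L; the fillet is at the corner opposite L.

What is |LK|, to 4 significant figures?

51.17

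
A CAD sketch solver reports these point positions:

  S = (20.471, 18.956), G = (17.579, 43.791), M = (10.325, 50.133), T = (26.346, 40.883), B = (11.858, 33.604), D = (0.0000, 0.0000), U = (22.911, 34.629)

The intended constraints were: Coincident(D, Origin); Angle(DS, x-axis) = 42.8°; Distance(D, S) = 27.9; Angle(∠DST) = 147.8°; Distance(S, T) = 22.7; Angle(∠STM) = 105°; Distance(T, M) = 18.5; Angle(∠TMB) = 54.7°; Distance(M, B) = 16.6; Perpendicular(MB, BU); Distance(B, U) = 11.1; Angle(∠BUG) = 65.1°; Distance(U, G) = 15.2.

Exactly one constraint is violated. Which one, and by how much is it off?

Distance(U, G) = 15.2 — off by 4.60.

D = (0.00, 0.00) ✓; DS at 42.80° ✓; |DS| = 27.90 ✓; ∠DST = 147.8° ✓; |ST| = 22.70 ✓; ∠STM = 105.0° ✓; |TM| = 18.50 ✓; ∠TMB = 54.70° ✓; |MB| = 16.60 ✓; ∠(MB, BU) = 90.00° ✓; |BU| = 11.10 ✓; ∠BUG = 65.10° ✓; |UG| = 10.60 ✗.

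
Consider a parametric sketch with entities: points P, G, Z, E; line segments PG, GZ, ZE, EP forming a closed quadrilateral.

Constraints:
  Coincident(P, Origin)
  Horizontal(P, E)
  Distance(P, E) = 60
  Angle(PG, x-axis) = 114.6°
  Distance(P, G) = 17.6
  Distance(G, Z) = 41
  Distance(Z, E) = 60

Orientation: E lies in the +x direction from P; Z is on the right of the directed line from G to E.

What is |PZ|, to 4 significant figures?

23.67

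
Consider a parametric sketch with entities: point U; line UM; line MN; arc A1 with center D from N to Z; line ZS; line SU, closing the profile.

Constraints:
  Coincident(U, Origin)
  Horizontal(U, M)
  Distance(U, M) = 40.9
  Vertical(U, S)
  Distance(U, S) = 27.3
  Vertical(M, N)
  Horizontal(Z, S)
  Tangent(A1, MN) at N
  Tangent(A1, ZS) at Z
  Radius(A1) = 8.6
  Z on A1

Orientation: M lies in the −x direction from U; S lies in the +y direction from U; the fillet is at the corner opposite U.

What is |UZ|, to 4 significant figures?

42.29

U is at the origin; UM is horizontal with |UM| = 40.9 and M on the −x side, so M = (-40.90, 0.000). US is vertical with |US| = 27.3 and S on the +y side, so S = (0.000, 27.30). The virtual corner opposite U is at (-40.90, 27.30). A1 meets MN tangentially, so DN is at right angles to MN and the tangent condition forces DZ to be normal to ZS, with radius 8.6, so the center D sits 8.6 in from both sides at D = (-32.30, 18.70). That places the tangent points at N = (-40.90, 18.70) on MN and Z = (-32.30, 27.30) on ZS. Then |UZ| = |Z − U| = 42.29.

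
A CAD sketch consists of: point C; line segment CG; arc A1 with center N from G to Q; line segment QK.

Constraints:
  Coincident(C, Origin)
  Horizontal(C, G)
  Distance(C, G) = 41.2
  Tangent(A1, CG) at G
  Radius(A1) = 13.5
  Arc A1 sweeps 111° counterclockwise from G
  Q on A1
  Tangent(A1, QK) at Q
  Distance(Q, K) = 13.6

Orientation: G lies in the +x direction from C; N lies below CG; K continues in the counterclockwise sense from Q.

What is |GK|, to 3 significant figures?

32.0

C is at the origin; C and G share the same y with |CG| = 41.2 and G on the +x side, so G = (41.2, 0.00). Since A1 is tangent to CG there, NG ⟂ CG, so N = G + (0, -13.5) = (41.2, -13.5). On A1, G sits at bearing 90° from N; a 111° counterclockwise sweep puts Q at bearing 201°, so Q = N + 13.5·(cos 201°, sin 201°) = (28.6, -18.3). Tangency of A1 to QK means the radius NQ is perpendicular to QK, so QK runs along (−sin 201°, cos 201°); with |QK| = 13.6, K = (33.5, -31.0). Then |GK| = |K − G| = 32.0.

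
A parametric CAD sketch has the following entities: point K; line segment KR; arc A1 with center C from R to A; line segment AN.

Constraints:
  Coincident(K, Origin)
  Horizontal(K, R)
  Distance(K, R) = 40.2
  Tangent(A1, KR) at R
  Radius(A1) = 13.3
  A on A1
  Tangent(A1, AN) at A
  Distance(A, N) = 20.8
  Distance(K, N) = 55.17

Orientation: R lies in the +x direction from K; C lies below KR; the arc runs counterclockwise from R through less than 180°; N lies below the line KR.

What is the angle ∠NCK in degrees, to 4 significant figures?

107.9°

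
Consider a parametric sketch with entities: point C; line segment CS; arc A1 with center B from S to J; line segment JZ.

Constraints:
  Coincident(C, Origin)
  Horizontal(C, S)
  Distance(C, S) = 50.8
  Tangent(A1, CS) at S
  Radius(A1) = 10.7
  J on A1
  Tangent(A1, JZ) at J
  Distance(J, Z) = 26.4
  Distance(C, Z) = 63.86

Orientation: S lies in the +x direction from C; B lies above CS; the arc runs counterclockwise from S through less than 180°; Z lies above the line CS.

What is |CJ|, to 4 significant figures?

62.45

Checks: |BJ| = 10.70 ✓; ∠(BJ, JZ) = 90.00° ✓; |JZ| = 26.40 ✓; |CZ| = 63.86 ✓.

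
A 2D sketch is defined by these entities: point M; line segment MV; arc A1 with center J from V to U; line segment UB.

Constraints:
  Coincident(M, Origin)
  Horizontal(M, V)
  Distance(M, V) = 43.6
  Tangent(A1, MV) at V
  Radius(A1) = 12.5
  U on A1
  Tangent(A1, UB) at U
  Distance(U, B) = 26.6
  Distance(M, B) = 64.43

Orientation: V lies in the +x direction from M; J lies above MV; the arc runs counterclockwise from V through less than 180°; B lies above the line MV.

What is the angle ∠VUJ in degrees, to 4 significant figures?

38.16°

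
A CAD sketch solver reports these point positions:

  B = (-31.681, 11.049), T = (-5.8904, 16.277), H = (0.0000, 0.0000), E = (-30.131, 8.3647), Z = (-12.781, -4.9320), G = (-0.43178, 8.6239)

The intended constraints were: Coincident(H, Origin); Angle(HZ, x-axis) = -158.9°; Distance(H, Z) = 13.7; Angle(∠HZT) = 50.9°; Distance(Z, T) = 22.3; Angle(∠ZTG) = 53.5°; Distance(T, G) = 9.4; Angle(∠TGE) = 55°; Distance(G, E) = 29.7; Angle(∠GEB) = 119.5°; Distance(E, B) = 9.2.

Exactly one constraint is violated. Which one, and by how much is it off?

Distance(E, B) = 9.2 — off by 6.10.

H = (0.00, 0.00) ✓; HZ at -158.9° ✓; |HZ| = 13.70 ✓; ∠HZT = 50.90° ✓; |ZT| = 22.30 ✓; ∠ZTG = 53.50° ✓; |TG| = 9.400 ✓; ∠TGE = 55.00° ✓; |GE| = 29.70 ✓; ∠GEB = 119.5° ✓; |EB| = 3.100 ✗.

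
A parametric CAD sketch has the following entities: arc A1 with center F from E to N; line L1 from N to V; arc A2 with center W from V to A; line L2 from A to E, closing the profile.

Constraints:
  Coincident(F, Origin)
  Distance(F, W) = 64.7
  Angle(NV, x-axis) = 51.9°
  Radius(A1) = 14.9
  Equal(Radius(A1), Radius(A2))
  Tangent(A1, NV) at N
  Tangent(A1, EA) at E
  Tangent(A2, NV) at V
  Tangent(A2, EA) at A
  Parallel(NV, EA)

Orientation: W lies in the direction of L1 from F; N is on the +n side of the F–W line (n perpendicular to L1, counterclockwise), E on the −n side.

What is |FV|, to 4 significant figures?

66.39

The slot axis is L1's direction at 51.9°, so u = (cos 51.9°, sin 51.9°) = (0.6170, 0.7869) and n = (−sin 51.9°, cos 51.9°) = (-0.7869, 0.6170). F is at the origin and W lies 64.7 along u from F, so W = 64.7·u = (39.92, 50.91). Tangency of A1 to both parallel lines with radius 14.9 puts N and E at F ± 14.9·n: N = (-11.73, 9.194), E = (11.73, -9.194). Equal radii place V and A the same way about W: V = W + 14.9·n = (28.20, 60.11), A = W − 14.9·n = (51.65, 41.72). Then |FV| = |V − F| = 66.39.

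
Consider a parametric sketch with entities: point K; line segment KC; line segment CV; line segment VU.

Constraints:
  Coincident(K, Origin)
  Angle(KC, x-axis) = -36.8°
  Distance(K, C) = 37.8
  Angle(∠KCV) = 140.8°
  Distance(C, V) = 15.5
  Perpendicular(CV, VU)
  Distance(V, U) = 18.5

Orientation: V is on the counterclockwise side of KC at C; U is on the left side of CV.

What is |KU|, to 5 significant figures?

45.116

∠KCV = 140.8°, so CV runs at -36.8° + (180° − 140.8°) = 2.4000° from the x-axis; with |CV| = 15.5, V = C + 15.5·(cos 2.4000°, sin 2.4000°) = (45.754, -21.994). CV is perpendicular to VU; with |VU| = 18.5 on the left of CV, U = V + 18.5·(-0.041876, 0.99912) = (44.979, -3.5102). Then |KU| = |U − K| = 45.116.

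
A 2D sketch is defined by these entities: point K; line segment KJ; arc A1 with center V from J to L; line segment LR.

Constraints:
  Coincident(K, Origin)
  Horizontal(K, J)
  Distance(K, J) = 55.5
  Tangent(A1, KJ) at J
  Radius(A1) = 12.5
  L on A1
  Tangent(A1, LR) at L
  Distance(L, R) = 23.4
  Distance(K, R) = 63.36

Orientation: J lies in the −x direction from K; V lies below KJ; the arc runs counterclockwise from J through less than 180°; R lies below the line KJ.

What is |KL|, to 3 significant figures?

68.3

Checks: |VJ| = 12.50 ✓; |VL| = 12.50 ✓; ∠(VL, LR) = 90.00° ✓; |LR| = 23.40 ✓; |KR| = 63.36 ✓.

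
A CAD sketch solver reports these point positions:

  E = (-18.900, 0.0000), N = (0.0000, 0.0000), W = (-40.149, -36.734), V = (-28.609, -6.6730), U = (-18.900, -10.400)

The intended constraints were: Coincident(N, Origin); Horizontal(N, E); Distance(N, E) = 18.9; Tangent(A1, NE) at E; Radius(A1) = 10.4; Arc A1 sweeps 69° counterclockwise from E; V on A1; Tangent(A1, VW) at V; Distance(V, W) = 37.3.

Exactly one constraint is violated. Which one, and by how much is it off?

Distance(V, W) = 37.3 — off by 5.10.

N = (0.00, 0.00) ✓; N.y = 0.00, E.y = 0.00 ✓; |NE| = 18.90 ✓; ∠(UE, EN) = 90.00° ✓; |UE| = 10.40 ✓; bearing(U→V) − bearing(U→E) = 69.00° ✓; |UV| = 10.40 ✓; ∠(UV, VW) = 90.00° ✓; |VW| = 32.20 ✗.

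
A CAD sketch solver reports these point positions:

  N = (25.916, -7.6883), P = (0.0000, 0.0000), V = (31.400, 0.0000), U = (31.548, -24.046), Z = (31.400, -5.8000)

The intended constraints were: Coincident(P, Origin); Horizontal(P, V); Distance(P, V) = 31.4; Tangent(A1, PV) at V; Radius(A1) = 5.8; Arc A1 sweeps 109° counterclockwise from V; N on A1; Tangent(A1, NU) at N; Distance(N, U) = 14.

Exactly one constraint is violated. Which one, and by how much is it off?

Distance(N, U) = 14 — off by 3.30.

P = (0.00, 0.00) ✓; P.y = 0.00, V.y = 0.00 ✓; |PV| = 31.40 ✓; ∠(ZV, VP) = 90.00° ✓; |ZV| = 5.800 ✓; bearing(Z→N) − bearing(Z→V) = 109.0° ✓; |ZN| = 5.800 ✓; ∠(ZN, NU) = 90.00° ✓; |NU| = 17.30 ✗.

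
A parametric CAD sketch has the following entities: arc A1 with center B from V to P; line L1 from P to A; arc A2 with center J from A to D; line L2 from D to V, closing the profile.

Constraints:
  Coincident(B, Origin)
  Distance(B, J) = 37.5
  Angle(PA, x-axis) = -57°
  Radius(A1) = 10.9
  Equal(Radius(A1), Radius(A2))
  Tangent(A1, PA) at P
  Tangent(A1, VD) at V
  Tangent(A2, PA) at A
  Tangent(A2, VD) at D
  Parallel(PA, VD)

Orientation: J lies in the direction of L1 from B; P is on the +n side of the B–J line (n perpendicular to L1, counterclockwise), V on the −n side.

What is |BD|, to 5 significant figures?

39.052

The slot axis is L1's direction at -57.0°, so u = (cos -57.0°, sin -57.0°) = (0.54464, -0.83867) and n = (−sin -57.0°, cos -57.0°) = (0.83867, 0.54464). B is at the origin and J lies 37.5 along u from B, so J = 37.5·u = (20.424, -31.450). Tangency of A1 to both parallel lines with radius 10.9 puts P and V at B ± 10.9·n: P = (9.1415, 5.9366), V = (-9.1415, -5.9366). Equal radii place A and D the same way about J: A = J + 10.9·n = (29.565, -25.514), D = J − 10.9·n = (11.282, -37.387). Then |BD| = |D − B| = 39.052.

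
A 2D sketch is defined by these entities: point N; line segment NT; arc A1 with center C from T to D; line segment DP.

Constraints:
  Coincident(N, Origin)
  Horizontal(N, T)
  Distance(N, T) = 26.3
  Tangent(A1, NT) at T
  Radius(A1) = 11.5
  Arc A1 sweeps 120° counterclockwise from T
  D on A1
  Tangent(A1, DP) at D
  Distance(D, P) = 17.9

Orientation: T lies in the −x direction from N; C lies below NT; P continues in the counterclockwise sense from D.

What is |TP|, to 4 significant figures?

32.77

On A1, T sits at bearing 90° from C; a 120° counterclockwise sweep puts D at bearing 210°, so D = C + 11.5·(cos 210°, sin 210°) = (-36.26, -17.25). Since A1 is tangent to DP there, CD ⟂ DP, so DP runs along (−sin 210°, cos 210°); with |DP| = 17.9, P = (-27.31, -32.75). Then |TP| = |P − T| = 32.77.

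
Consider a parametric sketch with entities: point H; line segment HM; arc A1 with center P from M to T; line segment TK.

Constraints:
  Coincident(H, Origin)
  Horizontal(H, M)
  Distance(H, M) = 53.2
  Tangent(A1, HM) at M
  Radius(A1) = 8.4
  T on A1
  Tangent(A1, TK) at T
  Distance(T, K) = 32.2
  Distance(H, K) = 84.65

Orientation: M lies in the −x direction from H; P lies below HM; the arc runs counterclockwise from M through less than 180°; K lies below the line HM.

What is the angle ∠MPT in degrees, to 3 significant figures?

51.9°

H is at the origin; HM is horizontal with |HM| = 53.2 and M on the −x side, so M = (-53.2, 0.00). Since A1 is tangent to HM there, PM ⟂ HM, so P = M + (0, -8.4) = (-53.2, -8.40). Since PT ⟂ TK (tangency), |PK| = √(8.4² + 32.2²) = 33.3 regardless of where T sits on A1. So K lies on both circle(H, 84.65) and circle(P, 33.3); the below-HM intersection is K = (-79.7, -28.5). T is the foot of the tangent from K: T = (-59.8, -3.21).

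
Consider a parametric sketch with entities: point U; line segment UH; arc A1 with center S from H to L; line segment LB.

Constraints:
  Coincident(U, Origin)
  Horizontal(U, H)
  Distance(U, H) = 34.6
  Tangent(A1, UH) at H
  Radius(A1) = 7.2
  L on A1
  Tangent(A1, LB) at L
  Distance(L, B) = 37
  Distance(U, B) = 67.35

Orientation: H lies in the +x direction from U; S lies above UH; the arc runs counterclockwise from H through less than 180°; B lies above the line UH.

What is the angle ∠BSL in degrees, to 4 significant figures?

78.99°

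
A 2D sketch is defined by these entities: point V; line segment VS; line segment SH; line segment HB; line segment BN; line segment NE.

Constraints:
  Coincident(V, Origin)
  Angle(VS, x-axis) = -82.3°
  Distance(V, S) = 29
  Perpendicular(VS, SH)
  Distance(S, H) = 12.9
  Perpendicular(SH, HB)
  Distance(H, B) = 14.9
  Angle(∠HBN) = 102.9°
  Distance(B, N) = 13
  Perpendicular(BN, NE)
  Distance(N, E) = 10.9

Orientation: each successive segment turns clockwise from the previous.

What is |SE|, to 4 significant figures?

7.509

∠HBN = 102.9° gives BN at 20.60° from the x-axis; with |BN| = 13.0, N = (1.274, -11.13). BN is perpendicular to NE, so NE runs at -69.40°; with |NE| = 10.9, E = (5.109, -21.33). Then |SE| = |E − S| = 7.509.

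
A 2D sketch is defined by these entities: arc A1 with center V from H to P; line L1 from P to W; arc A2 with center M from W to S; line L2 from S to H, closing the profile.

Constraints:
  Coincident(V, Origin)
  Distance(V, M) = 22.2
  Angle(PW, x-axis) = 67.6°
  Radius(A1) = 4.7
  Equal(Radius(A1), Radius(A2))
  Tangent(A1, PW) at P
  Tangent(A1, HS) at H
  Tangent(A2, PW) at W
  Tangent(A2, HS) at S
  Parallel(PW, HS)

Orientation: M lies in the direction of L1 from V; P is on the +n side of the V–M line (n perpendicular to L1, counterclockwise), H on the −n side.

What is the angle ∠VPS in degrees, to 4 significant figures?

67.05°

The slot axis is L1's direction at 67.6°, so u = (cos 67.6°, sin 67.6°) = (0.3811, 0.9245) and n = (−sin 67.6°, cos 67.6°) = (-0.9245, 0.3811). V is at the origin and M lies 22.2 along u from V, so M = 22.2·u = (8.460, 20.52). Tangency of A1 to both parallel lines with radius 4.7 puts P and H at V ± 4.7·n: P = (-4.345, 1.791), H = (4.345, -1.791). Equal radii place W and S the same way about M: W = M + 4.7·n = (4.114, 22.32), S = M − 4.7·n = (12.81, 18.73). Then cos ∠VPS = PV·PS / (|PV||PS|), giving 67.05°.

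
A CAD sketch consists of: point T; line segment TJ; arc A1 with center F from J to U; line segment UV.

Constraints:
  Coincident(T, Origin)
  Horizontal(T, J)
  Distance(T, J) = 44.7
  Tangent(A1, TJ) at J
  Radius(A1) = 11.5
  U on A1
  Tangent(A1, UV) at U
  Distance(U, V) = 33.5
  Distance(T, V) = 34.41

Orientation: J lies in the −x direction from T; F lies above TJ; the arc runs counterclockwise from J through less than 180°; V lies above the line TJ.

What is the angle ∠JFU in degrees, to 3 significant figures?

52.2°

T is at the origin; TJ is horizontal with |TJ| = 44.7 and J on the −x side, so J = (-44.7, 0.00). Tangency of A1 to TJ means the radius FJ is perpendicular to TJ, so F = J + (0, 11.5) = (-44.7, 11.5). Since FU ⟂ UV (tangency), |FV| = √(11.5² + 33.5²) = 35.4 regardless of where U sits on A1. So V lies on both circle(T, 34.41) and circle(F, 35.4); the above-TJ intersection is V = (-15.1, 30.9). U is the foot of the tangent from V: U = (-35.6, 4.45).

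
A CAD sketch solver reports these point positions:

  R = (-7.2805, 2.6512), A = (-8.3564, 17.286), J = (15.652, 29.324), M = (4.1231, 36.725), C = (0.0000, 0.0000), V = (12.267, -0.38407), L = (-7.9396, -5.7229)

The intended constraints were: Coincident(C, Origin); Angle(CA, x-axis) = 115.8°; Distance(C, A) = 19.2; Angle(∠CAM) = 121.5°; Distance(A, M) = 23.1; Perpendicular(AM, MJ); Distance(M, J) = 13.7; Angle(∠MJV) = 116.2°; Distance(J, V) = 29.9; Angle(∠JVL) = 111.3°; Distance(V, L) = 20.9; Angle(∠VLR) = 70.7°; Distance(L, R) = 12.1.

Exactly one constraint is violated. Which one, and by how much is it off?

Distance(L, R) = 12.1 — off by 3.70.

C = (0.00, 0.00) ✓; CA at 115.8° ✓; |CA| = 19.20 ✓; ∠CAM = 121.5° ✓; |AM| = 23.10 ✓; ∠(AM, MJ) = 90.00° ✓; |MJ| = 13.70 ✓; ∠MJV = 116.2° ✓; |JV| = 29.90 ✓; ∠JVL = 111.3° ✓; |VL| = 20.90 ✓; ∠VLR = 70.70° ✓; |LR| = 8.400 ✗.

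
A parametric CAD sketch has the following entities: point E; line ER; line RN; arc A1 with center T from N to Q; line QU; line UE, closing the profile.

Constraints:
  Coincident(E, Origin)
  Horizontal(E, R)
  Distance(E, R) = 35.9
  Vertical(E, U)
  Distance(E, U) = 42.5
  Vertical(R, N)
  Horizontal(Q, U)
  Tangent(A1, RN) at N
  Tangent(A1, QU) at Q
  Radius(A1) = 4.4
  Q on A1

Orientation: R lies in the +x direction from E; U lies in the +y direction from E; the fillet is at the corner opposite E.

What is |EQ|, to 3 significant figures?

52.9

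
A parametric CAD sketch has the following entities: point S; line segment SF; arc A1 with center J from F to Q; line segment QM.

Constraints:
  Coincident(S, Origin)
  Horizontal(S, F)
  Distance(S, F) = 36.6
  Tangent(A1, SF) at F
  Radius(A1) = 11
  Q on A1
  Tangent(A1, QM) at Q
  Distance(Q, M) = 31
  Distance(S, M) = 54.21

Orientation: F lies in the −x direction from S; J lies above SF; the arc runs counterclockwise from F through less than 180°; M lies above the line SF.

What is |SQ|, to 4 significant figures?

29.04

Checks: |JQ| = 11.00 ✓; ∠(JQ, QM) = 90.00° ✓; |QM| = 31.00 ✓; |SM| = 54.21 ✓.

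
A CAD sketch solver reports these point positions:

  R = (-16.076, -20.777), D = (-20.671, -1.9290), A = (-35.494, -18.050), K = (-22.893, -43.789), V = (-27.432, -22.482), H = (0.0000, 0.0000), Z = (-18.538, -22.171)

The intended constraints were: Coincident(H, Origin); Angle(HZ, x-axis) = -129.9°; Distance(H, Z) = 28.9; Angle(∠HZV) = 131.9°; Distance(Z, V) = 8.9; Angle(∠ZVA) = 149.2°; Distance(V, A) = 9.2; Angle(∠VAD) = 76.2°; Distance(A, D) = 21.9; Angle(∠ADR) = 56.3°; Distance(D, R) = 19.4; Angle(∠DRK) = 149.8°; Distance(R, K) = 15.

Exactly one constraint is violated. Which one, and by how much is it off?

Distance(R, K) = 15 — off by 9.00.

H = (0.00, 0.00) ✓; HZ at -129.9° ✓; |HZ| = 28.90 ✓; ∠HZV = 131.9° ✓; |ZV| = 8.899 ✓; ∠ZVA = 149.2° ✓; |VA| = 9.200 ✓; ∠VAD = 76.20° ✓; |AD| = 21.90 ✓; ∠ADR = 56.30° ✓; |DR| = 19.40 ✓; ∠DRK = 149.8° ✓; |RK| = 24.00 ✗.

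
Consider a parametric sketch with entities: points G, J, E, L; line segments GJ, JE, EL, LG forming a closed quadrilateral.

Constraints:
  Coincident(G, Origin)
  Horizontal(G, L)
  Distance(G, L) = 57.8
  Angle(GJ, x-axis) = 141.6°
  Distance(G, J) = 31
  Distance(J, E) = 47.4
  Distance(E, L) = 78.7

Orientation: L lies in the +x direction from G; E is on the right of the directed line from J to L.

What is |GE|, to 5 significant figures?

31.723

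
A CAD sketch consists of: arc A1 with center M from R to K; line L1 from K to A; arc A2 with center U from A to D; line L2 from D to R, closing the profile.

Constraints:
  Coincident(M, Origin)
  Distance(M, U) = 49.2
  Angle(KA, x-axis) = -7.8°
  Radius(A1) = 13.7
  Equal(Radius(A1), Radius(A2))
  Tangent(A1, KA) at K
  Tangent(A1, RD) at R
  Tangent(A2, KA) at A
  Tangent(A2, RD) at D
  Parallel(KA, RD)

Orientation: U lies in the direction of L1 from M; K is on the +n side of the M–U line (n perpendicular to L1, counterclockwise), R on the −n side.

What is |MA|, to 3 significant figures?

51.1

The slot axis is L1's direction at -7.8°, so u = (cos -7.8°, sin -7.8°) = (0.991, -0.136) and n = (−sin -7.8°, cos -7.8°) = (0.136, 0.991). M is at the origin and U lies 49.2 along u from M, so U = 49.2·u = (48.7, -6.68). Tangency of A1 to both parallel lines with radius 13.7 puts K and R at M ± 13.7·n: K = (1.86, 13.6), R = (-1.86, -13.6). Equal radii place A and D the same way about U: A = U + 13.7·n = (50.6, 6.90), D = U − 13.7·n = (46.9, -20.3). Then |MA| = |A − M| = 51.1.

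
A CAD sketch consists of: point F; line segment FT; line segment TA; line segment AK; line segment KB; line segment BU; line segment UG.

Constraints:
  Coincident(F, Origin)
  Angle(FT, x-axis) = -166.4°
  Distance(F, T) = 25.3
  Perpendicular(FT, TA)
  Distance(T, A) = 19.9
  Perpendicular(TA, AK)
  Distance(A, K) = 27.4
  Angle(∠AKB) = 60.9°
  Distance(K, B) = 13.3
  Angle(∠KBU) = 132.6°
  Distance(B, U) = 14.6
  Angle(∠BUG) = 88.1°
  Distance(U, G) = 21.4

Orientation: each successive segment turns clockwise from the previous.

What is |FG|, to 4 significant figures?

34.50

F is at the origin; FT runs at -166.4° with length 25.3, so T = (-24.59, -5.949). FT is perpendicular to TA, so TA runs at 103.6°; with |TA| = 19.9, A = (-29.27, 13.39). TA ⟂ AK, so AK runs at 13.60°; with |AK| = 27.4, K = (-2.638, 19.84). ∠AKB = 60.9° gives KB at -105.5° from the x-axis; with |KB| = 13.3, B = (-6.192, 7.020). ∠KBU = 132.6° gives BU at -152.9° from the x-axis; with |BU| = 14.6, U = (-19.19, 0.3686). ∠BUG = 88.1° gives UG at 115.2° from the x-axis; with |UG| = 21.4, G = (-28.30, 19.73). Then |FG| = |G − F| = 34.50.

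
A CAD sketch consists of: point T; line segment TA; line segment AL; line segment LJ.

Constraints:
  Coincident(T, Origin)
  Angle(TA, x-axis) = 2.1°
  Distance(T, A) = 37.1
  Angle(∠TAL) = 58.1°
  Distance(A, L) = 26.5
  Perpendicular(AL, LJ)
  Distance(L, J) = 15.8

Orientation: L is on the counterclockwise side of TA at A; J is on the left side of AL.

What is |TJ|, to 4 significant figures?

17.14

T is at the origin; TA runs at 2.1° with length 37.1, so A = 37.1·(cos 2.1°, sin 2.1°) = (37.08, 1.359). ∠TAL = 58.1°, so AL runs at 2.1° + (180° − 58.1°) = 124.0° from the x-axis; with |AL| = 26.5, L = A + 26.5·(cos 124.0°, sin 124.0°) = (22.26, 23.33). AL is perpendicular to LJ; with |LJ| = 15.8 on the left of AL, J = L + 15.8·(-0.8290, -0.5592) = (9.158, 14.49). Then |TJ| = |J − T| = 17.14.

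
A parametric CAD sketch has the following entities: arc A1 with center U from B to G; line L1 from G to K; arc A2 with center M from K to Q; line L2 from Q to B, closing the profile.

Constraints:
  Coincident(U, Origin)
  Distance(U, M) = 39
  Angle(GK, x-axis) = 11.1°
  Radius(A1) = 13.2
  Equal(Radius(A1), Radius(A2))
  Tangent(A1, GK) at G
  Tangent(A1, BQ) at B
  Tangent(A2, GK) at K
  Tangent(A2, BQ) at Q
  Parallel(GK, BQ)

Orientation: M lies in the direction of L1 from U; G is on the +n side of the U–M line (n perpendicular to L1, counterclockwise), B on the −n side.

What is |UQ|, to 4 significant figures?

41.17

The slot axis is L1's direction at 11.1°, so u = (cos 11.1°, sin 11.1°) = (0.9813, 0.1925) and n = (−sin 11.1°, cos 11.1°) = (-0.1925, 0.9813). U is at the origin and M lies 39.0 along u from U, so M = 39.0·u = (38.27, 7.508). Tangency of A1 to both parallel lines with radius 13.2 puts G and B at U ± 13.2·n: G = (-2.541, 12.95), B = (2.541, -12.95). Equal radii place K and Q the same way about M: K = M + 13.2·n = (35.73, 20.46), Q = M − 13.2·n = (40.81, -5.445). Then |UQ| = |Q − U| = 41.17.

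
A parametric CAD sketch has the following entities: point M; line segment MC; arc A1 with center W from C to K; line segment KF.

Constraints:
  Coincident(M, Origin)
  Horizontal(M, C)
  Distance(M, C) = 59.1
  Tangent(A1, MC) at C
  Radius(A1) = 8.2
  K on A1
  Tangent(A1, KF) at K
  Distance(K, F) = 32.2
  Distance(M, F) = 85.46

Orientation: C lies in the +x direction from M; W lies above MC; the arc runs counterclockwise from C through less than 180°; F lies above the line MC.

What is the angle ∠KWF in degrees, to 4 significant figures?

75.71°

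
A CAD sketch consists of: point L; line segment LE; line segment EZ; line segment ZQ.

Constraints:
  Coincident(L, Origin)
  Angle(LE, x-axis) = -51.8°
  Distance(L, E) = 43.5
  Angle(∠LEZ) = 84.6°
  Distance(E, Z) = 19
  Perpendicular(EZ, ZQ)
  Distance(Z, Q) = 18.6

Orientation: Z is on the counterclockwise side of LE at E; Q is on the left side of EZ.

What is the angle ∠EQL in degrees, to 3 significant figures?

103°

L is at the origin; LE runs at -51.8° with length 43.5, so E = 43.5·(cos -51.8°, sin -51.8°) = (26.9, -34.2). ∠LEZ = 84.6°, so EZ runs at -51.8° + (180° − 84.6°) = 43.6° from the x-axis; with |EZ| = 19.0, Z = E + 19.0·(cos 43.6°, sin 43.6°) = (40.7, -21.1). EZ ⟂ ZQ; with |ZQ| = 18.6 on the left of EZ, Q = Z + 18.6·(-0.690, 0.724) = (27.8, -7.61). Then cos ∠EQL = QE·QL / (|QE||QL|), giving 103°.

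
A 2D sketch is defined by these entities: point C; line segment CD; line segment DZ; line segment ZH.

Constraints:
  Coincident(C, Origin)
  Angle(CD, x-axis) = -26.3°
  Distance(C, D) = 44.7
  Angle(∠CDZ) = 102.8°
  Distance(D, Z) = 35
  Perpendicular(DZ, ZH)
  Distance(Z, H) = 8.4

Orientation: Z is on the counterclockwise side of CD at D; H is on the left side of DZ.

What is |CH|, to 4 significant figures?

57.05

∠CDZ = 102.8°, so DZ runs at -26.3° + (180° − 102.8°) = 50.90° from the x-axis; with |DZ| = 35.0, Z = D + 35.0·(cos 50.90°, sin 50.90°) = (62.15, 7.356). DZ is perpendicular to ZH; with |ZH| = 8.4 on the left of DZ, H = Z + 8.4·(-0.7760, 0.6307) = (55.63, 12.65). Then |CH| = |H − C| = 57.05.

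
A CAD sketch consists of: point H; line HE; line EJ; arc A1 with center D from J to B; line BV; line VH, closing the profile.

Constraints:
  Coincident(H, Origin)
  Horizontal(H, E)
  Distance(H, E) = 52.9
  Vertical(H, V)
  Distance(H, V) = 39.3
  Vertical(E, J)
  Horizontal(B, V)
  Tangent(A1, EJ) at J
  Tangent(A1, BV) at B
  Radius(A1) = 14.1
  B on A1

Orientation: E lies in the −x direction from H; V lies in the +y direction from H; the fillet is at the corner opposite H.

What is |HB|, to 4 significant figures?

55.23

H is at the origin; H and E share the same y with |HE| = 52.9 and E on the −x side, so E = (-52.90, 0.000). H and V share the same x with |HV| = 39.3 and V on the +y side, so V = (0.000, 39.30). The virtual corner opposite H is at (-52.90, 39.30). The tangent condition forces DJ to be normal to EJ and tangency of A1 to BV means the radius DB is perpendicular to BV, with radius 14.1, so the center D sits 14.1 in from both sides at D = (-38.80, 25.20). That places the tangent points at J = (-52.90, 25.20) on EJ and B = (-38.80, 39.30) on BV. Then |HB| = |B − H| = 55.23.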